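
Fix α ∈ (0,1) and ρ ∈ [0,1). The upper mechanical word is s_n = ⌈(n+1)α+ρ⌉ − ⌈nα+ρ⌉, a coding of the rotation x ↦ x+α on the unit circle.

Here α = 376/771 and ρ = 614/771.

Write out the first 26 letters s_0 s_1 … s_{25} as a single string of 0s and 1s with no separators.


n=0: ⌈(1·376+614)/771⌉ − ⌈(0·376+614)/771⌉ = ⌈990/771⌉ − ⌈614/771⌉ = 2 − 1 = 1
n=1: ⌈(2·376+614)/771⌉ − ⌈(1·376+614)/771⌉ = ⌈1366/771⌉ − ⌈990/771⌉ = 2 − 2 = 0
n=2: ⌈(3·376+614)/771⌉ − ⌈(2·376+614)/771⌉ = ⌈1742/771⌉ − ⌈1366/771⌉ = 3 − 2 = 1
n=3: ⌈(4·376+614)/771⌉ − ⌈(3·376+614)/771⌉ = ⌈2118/771⌉ − ⌈1742/771⌉ = 3 − 3 = 0
n=4: ⌈(5·376+614)/771⌉ − ⌈(4·376+614)/771⌉ = ⌈2494/771⌉ − ⌈2118/771⌉ = 4 − 3 = 1
n=5: ⌈(6·376+614)/771⌉ − ⌈(5·376+614)/771⌉ = ⌈2870/771⌉ − ⌈2494/771⌉ = 4 − 4 = 0
n=6: ⌈(7·376+614)/771⌉ − ⌈(6·376+614)/771⌉ = ⌈3246/771⌉ − ⌈2870/771⌉ = 5 − 4 = 1
n=7: ⌈(8·376+614)/771⌉ − ⌈(7·376+614)/771⌉ = ⌈3622/771⌉ − ⌈3246/771⌉ = 5 − 5 = 0
n=8: ⌈(9·376+614)/771⌉ − ⌈(8·376+614)/771⌉ = ⌈3998/771⌉ − ⌈3622/771⌉ = 6 − 5 = 1
n=9: ⌈(10·376+614)/771⌉ − ⌈(9·376+614)/771⌉ = ⌈4374/771⌉ − ⌈3998/771⌉ = 6 − 6 = 0
n=10: ⌈(11·376+614)/771⌉ − ⌈(10·376+614)/771⌉ = ⌈4750/771⌉ − ⌈4374/771⌉ = 7 − 6 = 1
n=11: ⌈(12·376+614)/771⌉ − ⌈(11·376+614)/771⌉ = ⌈5126/771⌉ − ⌈4750/771⌉ = 7 − 7 = 0
n=12: ⌈(13·376+614)/771⌉ − ⌈(12·376+614)/771⌉ = ⌈5502/771⌉ − ⌈5126/771⌉ = 8 − 7 = 1
n=13: ⌈(14·376+614)/771⌉ − ⌈(13·376+614)/771⌉ = ⌈5878/771⌉ − ⌈5502/771⌉ = 8 − 8 = 0
n=14: ⌈(15·376+614)/771⌉ − ⌈(14·376+614)/771⌉ = ⌈6254/771⌉ − ⌈5878/771⌉ = 9 − 8 = 1
n=15: ⌈(16·376+614)/771⌉ − ⌈(15·376+614)/771⌉ = ⌈6630/771⌉ − ⌈6254/771⌉ = 9 − 9 = 0
n=16: ⌈(17·376+614)/771⌉ − ⌈(16·376+614)/771⌉ = ⌈7006/771⌉ − ⌈6630/771⌉ = 10 − 9 = 1
n=17: ⌈(18·376+614)/771⌉ − ⌈(17·376+614)/771⌉ = ⌈7382/771⌉ − ⌈7006/771⌉ = 10 − 10 = 0
n=18: ⌈(19·376+614)/771⌉ − ⌈(18·376+614)/771⌉ = ⌈7758/771⌉ − ⌈7382/771⌉ = 11 − 10 = 1
n=19: ⌈(20·376+614)/771⌉ − ⌈(19·376+614)/771⌉ = ⌈8134/771⌉ − ⌈7758/771⌉ = 11 − 11 = 0
n=20: ⌈(21·376+614)/771⌉ − ⌈(20·376+614)/771⌉ = ⌈8510/771⌉ − ⌈8134/771⌉ = 12 − 11 = 1
n=21: ⌈(22·376+614)/771⌉ − ⌈(21·376+614)/771⌉ = ⌈8886/771⌉ − ⌈8510/771⌉ = 12 − 12 = 0
n=22: ⌈(23·376+614)/771⌉ − ⌈(22·376+614)/771⌉ = ⌈9262/771⌉ − ⌈8886/771⌉ = 13 − 12 = 1
n=23: ⌈(24·376+614)/771⌉ − ⌈(23·376+614)/771⌉ = ⌈9638/771⌉ − ⌈9262/771⌉ = 13 − 13 = 0
n=24: ⌈(25·376+614)/771⌉ − ⌈(24·376+614)/771⌉ = ⌈10014/771⌉ − ⌈9638/771⌉ = 13 − 13 = 0
n=25: ⌈(26·376+614)/771⌉ − ⌈(25·376+614)/771⌉ = ⌈10390/771⌉ − ⌈10014/771⌉ = 14 − 13 = 1

10101010101010101010101001


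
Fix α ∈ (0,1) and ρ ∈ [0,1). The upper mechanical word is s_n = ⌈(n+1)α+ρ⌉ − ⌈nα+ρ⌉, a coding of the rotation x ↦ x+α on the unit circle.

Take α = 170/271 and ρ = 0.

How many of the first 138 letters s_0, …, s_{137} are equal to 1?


87

#1s = Σ_{n=0}^{137} s_n = Σ_{n=0}^{137} (⌈(n+1)α+ρ⌉ − ⌈nα+ρ⌉)
the sum telescopes: every ⌈nα+ρ⌉ with 0 < n < 138 appears once with + and once with −, leaving ⌈138α+ρ⌉ − ⌈0·α+ρ⌉
138α + ρ = (138·170) / 271 = 23460/271
ρ = 0/271
⌈23460/271⌉ = 87,  ⌈0/271⌉ = 0
#1s = 87 − 0 = 87


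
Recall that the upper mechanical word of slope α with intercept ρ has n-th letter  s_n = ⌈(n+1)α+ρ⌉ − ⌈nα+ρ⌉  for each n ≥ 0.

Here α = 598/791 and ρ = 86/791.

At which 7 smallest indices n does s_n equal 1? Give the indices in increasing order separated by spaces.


1 2 3 5 6 7 9

n=0: ⌈684/791⌉−⌈86/791⌉ = 1−1 = 0
n=1: ⌈1282/791⌉−⌈684/791⌉ = 2−1 = 1  ← one
n=2: ⌈1880/791⌉−⌈1282/791⌉ = 3−2 = 1  ← one
n=3: ⌈2478/791⌉−⌈1880/791⌉ = 4−3 = 1  ← one
n=4: ⌈3076/791⌉−⌈2478/791⌉ = 4−4 = 0
n=5: ⌈3674/791⌉−⌈3076/791⌉ = 5−4 = 1  ← one
n=6: ⌈4272/791⌉−⌈3674/791⌉ = 6−5 = 1  ← one
n=7: ⌈4870/791⌉−⌈4272/791⌉ = 7−6 = 1  ← one
n=8: ⌈5468/791⌉−⌈4870/791⌉ = 7−7 = 0
n=9: ⌈6066/791⌉−⌈5468/791⌉ = 8−7 = 1  ← one
positions of the first 7 ones: 1 2 3 5 6 7 9


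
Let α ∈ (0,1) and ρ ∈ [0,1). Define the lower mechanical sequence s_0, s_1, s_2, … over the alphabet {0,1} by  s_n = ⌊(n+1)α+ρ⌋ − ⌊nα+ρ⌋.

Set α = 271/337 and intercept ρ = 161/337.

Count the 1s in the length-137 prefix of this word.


#1s = Σ_{n=0}^{136} s_n = Σ_{n=0}^{136} (⌊(n+1)α+ρ⌋ − ⌊nα+ρ⌋)
the sum telescopes: every ⌊nα+ρ⌋ with 0 < n < 137 appears once with + and once with −, leaving ⌊137α+ρ⌋ − ⌊0·α+ρ⌋
137α + ρ = (137·271 + 161) / 337 = 37288/337
ρ = 161/337
⌊37288/337⌋ = 110,  ⌊161/337⌋ = 0
#1s = 110 − 0 = 110

110


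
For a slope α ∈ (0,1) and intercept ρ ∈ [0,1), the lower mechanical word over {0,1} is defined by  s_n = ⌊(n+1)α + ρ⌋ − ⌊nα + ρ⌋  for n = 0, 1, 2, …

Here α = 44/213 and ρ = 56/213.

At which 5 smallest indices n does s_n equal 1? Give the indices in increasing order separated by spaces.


n=0: ⌊100/213⌋−⌊56/213⌋ = 0−0 = 0
n=1: ⌊144/213⌋−⌊100/213⌋ = 0−0 = 0
n=2: ⌊188/213⌋−⌊144/213⌋ = 0−0 = 0
n=3: ⌊232/213⌋−⌊188/213⌋ = 1−0 = 1  ← one
n=4: ⌊276/213⌋−⌊232/213⌋ = 1−1 = 0
n=5: ⌊320/213⌋−⌊276/213⌋ = 1−1 = 0
n=6: ⌊364/213⌋−⌊320/213⌋ = 1−1 = 0
n=7: ⌊408/213⌋−⌊364/213⌋ = 1−1 = 0
n=8: ⌊452/213⌋−⌊408/213⌋ = 2−1 = 1  ← one
n=9: ⌊496/213⌋−⌊452/213⌋ = 2−2 = 0
n=10: ⌊540/213⌋−⌊496/213⌋ = 2−2 = 0
n=11: ⌊584/213⌋−⌊540/213⌋ = 2−2 = 0
n=12: ⌊628/213⌋−⌊584/213⌋ = 2−2 = 0
n=13: ⌊672/213⌋−⌊628/213⌋ = 3−2 = 1  ← one
n=14: ⌊716/213⌋−⌊672/213⌋ = 3−3 = 0
n=15: ⌊760/213⌋−⌊716/213⌋ = 3−3 = 0
n=16: ⌊804/213⌋−⌊760/213⌋ = 3−3 = 0
n=17: ⌊848/213⌋−⌊804/213⌋ = 3−3 = 0
n=18: ⌊892/213⌋−⌊848/213⌋ = 4−3 = 1  ← one
n=19: ⌊936/213⌋−⌊892/213⌋ = 4−4 = 0
n=20: ⌊980/213⌋−⌊936/213⌋ = 4−4 = 0
n=21: ⌊1024/213⌋−⌊980/213⌋ = 4−4 = 0
n=22: ⌊1068/213⌋−⌊1024/213⌋ = 5−4 = 1  ← one
positions of the first 5 ones: 3 8 13 18 22

3 8 13 18 22


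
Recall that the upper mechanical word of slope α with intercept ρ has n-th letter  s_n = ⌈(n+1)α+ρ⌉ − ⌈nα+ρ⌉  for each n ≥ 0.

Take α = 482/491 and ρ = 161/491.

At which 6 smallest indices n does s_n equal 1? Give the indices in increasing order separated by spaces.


0 1 2 3 4 5

n=0: ⌈643/491⌉−⌈161/491⌉ = 2−1 = 1  ← one
n=1: ⌈1125/491⌉−⌈643/491⌉ = 3−2 = 1  ← one
n=2: ⌈1607/491⌉−⌈1125/491⌉ = 4−3 = 1  ← one
n=3: ⌈2089/491⌉−⌈1607/491⌉ = 5−4 = 1  ← one
n=4: ⌈2571/491⌉−⌈2089/491⌉ = 6−5 = 1  ← one
n=5: ⌈3053/491⌉−⌈2571/491⌉ = 7−6 = 1  ← one
positions of the first 6 ones: 0 1 2 3 4 5


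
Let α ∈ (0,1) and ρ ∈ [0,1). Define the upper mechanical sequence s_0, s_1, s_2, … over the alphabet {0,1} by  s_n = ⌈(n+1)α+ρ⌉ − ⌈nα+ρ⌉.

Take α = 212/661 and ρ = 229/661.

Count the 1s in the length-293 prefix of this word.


94

#1s = Σ_{n=0}^{292} s_n = Σ_{n=0}^{292} (⌈(n+1)α+ρ⌉ − ⌈nα+ρ⌉)
the sum telescopes: every ⌈nα+ρ⌉ with 0 < n < 293 appears once with + and once with −, leaving ⌈293α+ρ⌉ − ⌈0·α+ρ⌉
293α + ρ = (293·212 + 229) / 661 = 62345/661
ρ = 229/661
⌈62345/661⌉ = 95,  ⌈229/661⌉ = 1
#1s = 95 − 1 = 94


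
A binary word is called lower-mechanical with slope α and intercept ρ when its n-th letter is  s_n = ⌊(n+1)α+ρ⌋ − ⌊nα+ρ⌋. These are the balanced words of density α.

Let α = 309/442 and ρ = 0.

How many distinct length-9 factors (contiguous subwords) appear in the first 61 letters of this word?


10

t_n = ⌊(n·309)/442⌋ for n = 0 … 61:
  n=0…9: ⌊0/442⌋=0 ⌊309/442⌋=0 ⌊618/442⌋=1 ⌊927/442⌋=2 ⌊1236/442⌋=2 ⌊1545/442⌋=3 ⌊1854/442⌋=4 ⌊2163/442⌋=4 ⌊2472/442⌋=5 ⌊2781/442⌋=6
  n=10…19: ⌊3090/442⌋=6 ⌊3399/442⌋=7 ⌊3708/442⌋=8 ⌊4017/442⌋=9 ⌊4326/442⌋=9 ⌊4635/442⌋=10 ⌊4944/442⌋=11 ⌊5253/442⌋=11 ⌊5562/442⌋=12 ⌊5871/442⌋=13
  n=20…29: ⌊6180/442⌋=13 ⌊6489/442⌋=14 ⌊6798/442⌋=15 ⌊7107/442⌋=16 ⌊7416/442⌋=16 ⌊7725/442⌋=17 ⌊8034/442⌋=18 ⌊8343/442⌋=18 ⌊8652/442⌋=19 ⌊8961/442⌋=20
  n=30…39: ⌊9270/442⌋=20 ⌊9579/442⌋=21 ⌊9888/442⌋=22 ⌊10197/442⌋=23 ⌊10506/442⌋=23 ⌊10815/442⌋=24 ⌊11124/442⌋=25 ⌊11433/442⌋=25 ⌊11742/442⌋=26 ⌊12051/442⌋=27
  n=40…49: ⌊12360/442⌋=27 ⌊12669/442⌋=28 ⌊12978/442⌋=29 ⌊13287/442⌋=30 ⌊13596/442⌋=30 ⌊13905/442⌋=31 ⌊14214/442⌋=32 ⌊14523/442⌋=32 ⌊14832/442⌋=33 ⌊15141/442⌋=34
  n=50…59: ⌊15450/442⌋=34 ⌊15759/442⌋=35 ⌊16068/442⌋=36 ⌊16377/442⌋=37 ⌊16686/442⌋=37 ⌊16995/442⌋=38 ⌊17304/442⌋=39 ⌊17613/442⌋=39 ⌊17922/442⌋=40 ⌊18231/442⌋=41
  n=60…61: ⌊18540/442⌋=41 ⌊18849/442⌋=42
s_n = t_(n+1) − t_n for n = 0 … 60 gives
prefix = 0110110110111011011011101101101110110110111011011011101101101
slide a length-9 window over [0..8] … [52..60] (53 windows); first occurrence of each distinct factor:
  [  0..  8] 011011011
  [  1..  9] 110110110
  [  2.. 10] 101101101
  [  4.. 12] 110110111
  [  5.. 13] 101101110
  [  6.. 14] 011011101
  [  7.. 15] 110111011
  [  8.. 16] 101110110
  [  9.. 17] 011101101
  [ 10.. 18] 111011011
  (the other 43 windows repeat one of these)
distinct factors: {011011011, 011011101, 011101101, 101101101, 101101110, 101110110, 110110110, 110110111, 110111011, 111011011}
count = 10  (Sturmian bound for length 9 is 10)


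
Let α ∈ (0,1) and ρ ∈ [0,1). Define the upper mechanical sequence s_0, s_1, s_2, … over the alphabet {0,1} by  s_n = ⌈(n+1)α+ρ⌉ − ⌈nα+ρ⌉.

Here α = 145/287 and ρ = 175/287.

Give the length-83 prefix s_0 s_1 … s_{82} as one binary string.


10101010101010101010101010101010101010101010101010101010101010101010101010110101010

n=0: ⌈(1·145+175)/287⌉ − ⌈(0·145+175)/287⌉ = ⌈320/287⌉ − ⌈175/287⌉ = 2 − 1 = 1
n=1: ⌈(2·145+175)/287⌉ − ⌈(1·145+175)/287⌉ = ⌈465/287⌉ − ⌈320/287⌉ = 2 − 2 = 0
n=2: ⌈(3·145+175)/287⌉ − ⌈(2·145+175)/287⌉ = ⌈610/287⌉ − ⌈465/287⌉ = 3 − 2 = 1
n=3: ⌈(4·145+175)/287⌉ − ⌈(3·145+175)/287⌉ = ⌈755/287⌉ − ⌈610/287⌉ = 3 − 3 = 0
n=4: ⌈(5·145+175)/287⌉ − ⌈(4·145+175)/287⌉ = ⌈900/287⌉ − ⌈755/287⌉ = 4 − 3 = 1
n=5: ⌈(6·145+175)/287⌉ − ⌈(5·145+175)/287⌉ = ⌈1045/287⌉ − ⌈900/287⌉ = 4 − 4 = 0
n=6: ⌈(7·145+175)/287⌉ − ⌈(6·145+175)/287⌉ = ⌈1190/287⌉ − ⌈1045/287⌉ = 5 − 4 = 1
n=7: ⌈(8·145+175)/287⌉ − ⌈(7·145+175)/287⌉ = ⌈1335/287⌉ − ⌈1190/287⌉ = 5 − 5 = 0
n=8: ⌈(9·145+175)/287⌉ − ⌈(8·145+175)/287⌉ = ⌈1480/287⌉ − ⌈1335/287⌉ = 6 − 5 = 1
n=9: ⌈(10·145+175)/287⌉ − ⌈(9·145+175)/287⌉ = ⌈1625/287⌉ − ⌈1480/287⌉ = 6 − 6 = 0
n=10: ⌈(11·145+175)/287⌉ − ⌈(10·145+175)/287⌉ = ⌈1770/287⌉ − ⌈1625/287⌉ = 7 − 6 = 1
n=11: ⌈(12·145+175)/287⌉ − ⌈(11·145+175)/287⌉ = ⌈1915/287⌉ − ⌈1770/287⌉ = 7 − 7 = 0
n=12: ⌈(13·145+175)/287⌉ − ⌈(12·145+175)/287⌉ = ⌈2060/287⌉ − ⌈1915/287⌉ = 8 − 7 = 1
n=13: ⌈(14·145+175)/287⌉ − ⌈(13·145+175)/287⌉ = ⌈2205/287⌉ − ⌈2060/287⌉ = 8 − 8 = 0
n=14: ⌈(15·145+175)/287⌉ − ⌈(14·145+175)/287⌉ = ⌈2350/287⌉ − ⌈2205/287⌉ = 9 − 8 = 1
n=15: ⌈(16·145+175)/287⌉ − ⌈(15·145+175)/287⌉ = ⌈2495/287⌉ − ⌈2350/287⌉ = 9 − 9 = 0
n=16: ⌈(17·145+175)/287⌉ − ⌈(16·145+175)/287⌉ = ⌈2640/287⌉ − ⌈2495/287⌉ = 10 − 9 = 1
n=17: ⌈(18·145+175)/287⌉ − ⌈(17·145+175)/287⌉ = ⌈2785/287⌉ − ⌈2640/287⌉ = 10 − 10 = 0
n=18: ⌈(19·145+175)/287⌉ − ⌈(18·145+175)/287⌉ = ⌈2930/287⌉ − ⌈2785/287⌉ = 11 − 10 = 1
n=19: ⌈(20·145+175)/287⌉ − ⌈(19·145+175)/287⌉ = ⌈3075/287⌉ − ⌈2930/287⌉ = 11 − 11 = 0
n=20: ⌈(21·145+175)/287⌉ − ⌈(20·145+175)/287⌉ = ⌈3220/287⌉ − ⌈3075/287⌉ = 12 − 11 = 1
n=21: ⌈(22·145+175)/287⌉ − ⌈(21·145+175)/287⌉ = ⌈3365/287⌉ − ⌈3220/287⌉ = 12 − 12 = 0
n=22: ⌈(23·145+175)/287⌉ − ⌈(22·145+175)/287⌉ = ⌈3510/287⌉ − ⌈3365/287⌉ = 13 − 12 = 1
n=23: ⌈(24·145+175)/287⌉ − ⌈(23·145+175)/287⌉ = ⌈3655/287⌉ − ⌈3510/287⌉ = 13 − 13 = 0
n=24: ⌈(25·145+175)/287⌉ − ⌈(24·145+175)/287⌉ = ⌈3800/287⌉ − ⌈3655/287⌉ = 14 − 13 = 1
n=25: ⌈(26·145+175)/287⌉ − ⌈(25·145+175)/287⌉ = ⌈3945/287⌉ − ⌈3800/287⌉ = 14 − 14 = 0
n=26: ⌈(27·145+175)/287⌉ − ⌈(26·145+175)/287⌉ = ⌈4090/287⌉ − ⌈3945/287⌉ = 15 − 14 = 1
n=27: ⌈(28·145+175)/287⌉ − ⌈(27·145+175)/287⌉ = ⌈4235/287⌉ − ⌈4090/287⌉ = 15 − 15 = 0
n=28: ⌈(29·145+175)/287⌉ − ⌈(28·145+175)/287⌉ = ⌈4380/287⌉ − ⌈4235/287⌉ = 16 − 15 = 1
n=29: ⌈(30·145+175)/287⌉ − ⌈(29·145+175)/287⌉ = ⌈4525/287⌉ − ⌈4380/287⌉ = 16 − 16 = 0
n=30: ⌈(31·145+175)/287⌉ − ⌈(30·145+175)/287⌉ = ⌈4670/287⌉ − ⌈4525/287⌉ = 17 − 16 = 1
n=31: ⌈(32·145+175)/287⌉ − ⌈(31·145+175)/287⌉ = ⌈4815/287⌉ − ⌈4670/287⌉ = 17 − 17 = 0
n=32: ⌈(33·145+175)/287⌉ − ⌈(32·145+175)/287⌉ = ⌈4960/287⌉ − ⌈4815/287⌉ = 18 − 17 = 1
n=33: ⌈(34·145+175)/287⌉ − ⌈(33·145+175)/287⌉ = ⌈5105/287⌉ − ⌈4960/287⌉ = 18 − 18 = 0
n=34: ⌈(35·145+175)/287⌉ − ⌈(34·145+175)/287⌉ = ⌈5250/287⌉ − ⌈5105/287⌉ = 19 − 18 = 1
n=35: ⌈(36·145+175)/287⌉ − ⌈(35·145+175)/287⌉ = ⌈5395/287⌉ − ⌈5250/287⌉ = 19 − 19 = 0
n=36: ⌈(37·145+175)/287⌉ − ⌈(36·145+175)/287⌉ = ⌈5540/287⌉ − ⌈5395/287⌉ = 20 − 19 = 1
n=37: ⌈(38·145+175)/287⌉ − ⌈(37·145+175)/287⌉ = ⌈5685/287⌉ − ⌈5540/287⌉ = 20 − 20 = 0
n=38: ⌈(39·145+175)/287⌉ − ⌈(38·145+175)/287⌉ = ⌈5830/287⌉ − ⌈5685/287⌉ = 21 − 20 = 1
n=39: ⌈(40·145+175)/287⌉ − ⌈(39·145+175)/287⌉ = ⌈5975/287⌉ − ⌈5830/287⌉ = 21 − 21 = 0
n=40: ⌈(41·145+175)/287⌉ − ⌈(40·145+175)/287⌉ = ⌈6120/287⌉ − ⌈5975/287⌉ = 22 − 21 = 1
n=41: ⌈(42·145+175)/287⌉ − ⌈(41·145+175)/287⌉ = ⌈6265/287⌉ − ⌈6120/287⌉ = 22 − 22 = 0
n=42: ⌈(43·145+175)/287⌉ − ⌈(42·145+175)/287⌉ = ⌈6410/287⌉ − ⌈6265/287⌉ = 23 − 22 = 1
n=43: ⌈(44·145+175)/287⌉ − ⌈(43·145+175)/287⌉ = ⌈6555/287⌉ − ⌈6410/287⌉ = 23 − 23 = 0
n=44: ⌈(45·145+175)/287⌉ − ⌈(44·145+175)/287⌉ = ⌈6700/287⌉ − ⌈6555/287⌉ = 24 − 23 = 1
n=45: ⌈(46·145+175)/287⌉ − ⌈(45·145+175)/287⌉ = ⌈6845/287⌉ − ⌈6700/287⌉ = 24 − 24 = 0
n=46: ⌈(47·145+175)/287⌉ − ⌈(46·145+175)/287⌉ = ⌈6990/287⌉ − ⌈6845/287⌉ = 25 − 24 = 1
n=47: ⌈(48·145+175)/287⌉ − ⌈(47·145+175)/287⌉ = ⌈7135/287⌉ − ⌈6990/287⌉ = 25 − 25 = 0
n=48: ⌈(49·145+175)/287⌉ − ⌈(48·145+175)/287⌉ = ⌈7280/287⌉ − ⌈7135/287⌉ = 26 − 25 = 1
n=49: ⌈(50·145+175)/287⌉ − ⌈(49·145+175)/287⌉ = ⌈7425/287⌉ − ⌈7280/287⌉ = 26 − 26 = 0
n=50: ⌈(51·145+175)/287⌉ − ⌈(50·145+175)/287⌉ = ⌈7570/287⌉ − ⌈7425/287⌉ = 27 − 26 = 1
n=51: ⌈(52·145+175)/287⌉ − ⌈(51·145+175)/287⌉ = ⌈7715/287⌉ − ⌈7570/287⌉ = 27 − 27 = 0
n=52: ⌈(53·145+175)/287⌉ − ⌈(52·145+175)/287⌉ = ⌈7860/287⌉ − ⌈7715/287⌉ = 28 − 27 = 1
n=53: ⌈(54·145+175)/287⌉ − ⌈(53·145+175)/287⌉ = ⌈8005/287⌉ − ⌈7860/287⌉ = 28 − 28 = 0
n=54: ⌈(55·145+175)/287⌉ − ⌈(54·145+175)/287⌉ = ⌈8150/287⌉ − ⌈8005/287⌉ = 29 − 28 = 1
n=55: ⌈(56·145+175)/287⌉ − ⌈(55·145+175)/287⌉ = ⌈8295/287⌉ − ⌈8150/287⌉ = 29 − 29 = 0
n=56: ⌈(57·145+175)/287⌉ − ⌈(56·145+175)/287⌉ = ⌈8440/287⌉ − ⌈8295/287⌉ = 30 − 29 = 1
n=57: ⌈(58·145+175)/287⌉ − ⌈(57·145+175)/287⌉ = ⌈8585/287⌉ − ⌈8440/287⌉ = 30 − 30 = 0
n=58: ⌈(59·145+175)/287⌉ − ⌈(58·145+175)/287⌉ = ⌈8730/287⌉ − ⌈8585/287⌉ = 31 − 30 = 1
n=59: ⌈(60·145+175)/287⌉ − ⌈(59·145+175)/287⌉ = ⌈8875/287⌉ − ⌈8730/287⌉ = 31 − 31 = 0
n=60: ⌈(61·145+175)/287⌉ − ⌈(60·145+175)/287⌉ = ⌈9020/287⌉ − ⌈8875/287⌉ = 32 − 31 = 1
n=61: ⌈(62·145+175)/287⌉ − ⌈(61·145+175)/287⌉ = ⌈9165/287⌉ − ⌈9020/287⌉ = 32 − 32 = 0
n=62: ⌈(63·145+175)/287⌉ − ⌈(62·145+175)/287⌉ = ⌈9310/287⌉ − ⌈9165/287⌉ = 33 − 32 = 1
n=63: ⌈(64·145+175)/287⌉ − ⌈(63·145+175)/287⌉ = ⌈9455/287⌉ − ⌈9310/287⌉ = 33 − 33 = 0
n=64: ⌈(65·145+175)/287⌉ − ⌈(64·145+175)/287⌉ = ⌈9600/287⌉ − ⌈9455/287⌉ = 34 − 33 = 1
n=65: ⌈(66·145+175)/287⌉ − ⌈(65·145+175)/287⌉ = ⌈9745/287⌉ − ⌈9600/287⌉ = 34 − 34 = 0
n=66: ⌈(67·145+175)/287⌉ − ⌈(66·145+175)/287⌉ = ⌈9890/287⌉ − ⌈9745/287⌉ = 35 − 34 = 1
n=67: ⌈(68·145+175)/287⌉ − ⌈(67·145+175)/287⌉ = ⌈10035/287⌉ − ⌈9890/287⌉ = 35 − 35 = 0
n=68: ⌈(69·145+175)/287⌉ − ⌈(68·145+175)/287⌉ = ⌈10180/287⌉ − ⌈10035/287⌉ = 36 − 35 = 1
n=69: ⌈(70·145+175)/287⌉ − ⌈(69·145+175)/287⌉ = ⌈10325/287⌉ − ⌈10180/287⌉ = 36 − 36 = 0
n=70: ⌈(71·145+175)/287⌉ − ⌈(70·145+175)/287⌉ = ⌈10470/287⌉ − ⌈10325/287⌉ = 37 − 36 = 1
n=71: ⌈(72·145+175)/287⌉ − ⌈(71·145+175)/287⌉ = ⌈10615/287⌉ − ⌈10470/287⌉ = 37 − 37 = 0
n=72: ⌈(73·145+175)/287⌉ − ⌈(72·145+175)/287⌉ = ⌈10760/287⌉ − ⌈10615/287⌉ = 38 − 37 = 1
n=73: ⌈(74·145+175)/287⌉ − ⌈(73·145+175)/287⌉ = ⌈10905/287⌉ − ⌈10760/287⌉ = 38 − 38 = 0
n=74: ⌈(75·145+175)/287⌉ − ⌈(74·145+175)/287⌉ = ⌈11050/287⌉ − ⌈10905/287⌉ = 39 − 38 = 1
n=75: ⌈(76·145+175)/287⌉ − ⌈(75·145+175)/287⌉ = ⌈11195/287⌉ − ⌈11050/287⌉ = 40 − 39 = 1
n=76: ⌈(77·145+175)/287⌉ − ⌈(76·145+175)/287⌉ = ⌈11340/287⌉ − ⌈11195/287⌉ = 40 − 40 = 0
n=77: ⌈(78·145+175)/287⌉ − ⌈(77·145+175)/287⌉ = ⌈11485/287⌉ − ⌈11340/287⌉ = 41 − 40 = 1
n=78: ⌈(79·145+175)/287⌉ − ⌈(78·145+175)/287⌉ = ⌈11630/287⌉ − ⌈11485/287⌉ = 41 − 41 = 0
n=79: ⌈(80·145+175)/287⌉ − ⌈(79·145+175)/287⌉ = ⌈11775/287⌉ − ⌈11630/287⌉ = 42 − 41 = 1
n=80: ⌈(81·145+175)/287⌉ − ⌈(80·145+175)/287⌉ = ⌈11920/287⌉ − ⌈11775/287⌉ = 42 − 42 = 0
n=81: ⌈(82·145+175)/287⌉ − ⌈(81·145+175)/287⌉ = ⌈12065/287⌉ − ⌈11920/287⌉ = 43 − 42 = 1
n=82: ⌈(83·145+175)/287⌉ − ⌈(82·145+175)/287⌉ = ⌈12210/287⌉ − ⌈12065/287⌉ = 43 − 43 = 0


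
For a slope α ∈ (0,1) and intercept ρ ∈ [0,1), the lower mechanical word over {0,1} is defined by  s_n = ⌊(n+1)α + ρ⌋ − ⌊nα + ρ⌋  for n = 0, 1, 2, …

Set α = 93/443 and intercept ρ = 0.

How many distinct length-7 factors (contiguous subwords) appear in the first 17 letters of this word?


t_n = ⌊(n·93)/443⌋ for n = 0 … 17:
  n=0…9: ⌊0/443⌋=0 ⌊93/443⌋=0 ⌊186/443⌋=0 ⌊279/443⌋=0 ⌊372/443⌋=0 ⌊465/443⌋=1 ⌊558/443⌋=1 ⌊651/443⌋=1 ⌊744/443⌋=1 ⌊837/443⌋=1
  n=10…17: ⌊930/443⌋=2 ⌊1023/443⌋=2 ⌊1116/443⌋=2 ⌊1209/443⌋=2 ⌊1302/443⌋=2 ⌊1395/443⌋=3 ⌊1488/443⌋=3 ⌊1581/443⌋=3
s_n = t_(n+1) − t_n for n = 0 … 16 gives
prefix = 00001000010000100
slide a length-7 window over [0..6] … [10..16] (11 windows); first occurrence of each distinct factor:
  [  0..  6] 0000100
  [  1..  7] 0001000
  [  2..  8] 0010000
  [  3..  9] 0100001
  [  4.. 10] 1000010
  (the other 6 windows repeat one of these)
distinct factors: {0000100, 0001000, 0010000, 0100001, 1000010}
count = 5  (Sturmian bound for length 7 is 8)

5


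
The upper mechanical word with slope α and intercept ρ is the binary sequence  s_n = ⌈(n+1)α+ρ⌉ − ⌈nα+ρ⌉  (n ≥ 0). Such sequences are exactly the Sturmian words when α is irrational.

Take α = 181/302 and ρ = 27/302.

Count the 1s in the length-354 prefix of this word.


212

#1s = Σ_{n=0}^{353} s_n = Σ_{n=0}^{353} (⌈(n+1)α+ρ⌉ − ⌈nα+ρ⌉)
the sum telescopes: every ⌈nα+ρ⌉ with 0 < n < 354 appears once with + and once with −, leaving ⌈354α+ρ⌉ − ⌈0·α+ρ⌉
354α + ρ = (354·181 + 27) / 302 = 64101/302
ρ = 27/302
⌈64101/302⌉ = 213,  ⌈27/302⌉ = 1
#1s = 213 − 1 = 212


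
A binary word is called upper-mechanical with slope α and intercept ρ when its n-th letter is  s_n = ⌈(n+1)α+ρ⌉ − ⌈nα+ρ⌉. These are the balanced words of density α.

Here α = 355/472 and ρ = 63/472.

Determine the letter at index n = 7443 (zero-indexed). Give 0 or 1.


(n+1)α + ρ = (7444·355 + 63) / 472 = 2642683/472
nα + ρ     = (7443·355 + 63) / 472 = 2642328/472
⌈2642683/472⌉ = 5599,  ⌈2642328/472⌉ = 5599
s_{7443} = 5599 − 5599 = 0

0


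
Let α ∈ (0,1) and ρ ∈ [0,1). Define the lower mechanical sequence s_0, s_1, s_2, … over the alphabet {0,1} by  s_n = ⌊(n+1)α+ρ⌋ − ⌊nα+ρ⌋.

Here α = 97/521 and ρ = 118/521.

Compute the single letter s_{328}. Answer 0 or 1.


(n+1)α + ρ = (329·97 + 118) / 521 = 32031/521
nα + ρ     = (328·97 + 118) / 521 = 31934/521
⌊32031/521⌋ = 61,  ⌊31934/521⌋ = 61
s_{328} = 61 − 61 = 0

0


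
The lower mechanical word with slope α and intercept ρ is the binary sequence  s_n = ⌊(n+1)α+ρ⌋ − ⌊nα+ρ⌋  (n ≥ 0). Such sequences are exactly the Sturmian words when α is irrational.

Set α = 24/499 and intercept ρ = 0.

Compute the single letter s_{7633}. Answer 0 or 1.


(n+1)α + ρ = (7634·24) / 499 = 183216/499
nα + ρ     = (7633·24) / 499 = 183192/499
⌊183216/499⌋ = 367,  ⌊183192/499⌋ = 367
s_{7633} = 367 − 367 = 0

0


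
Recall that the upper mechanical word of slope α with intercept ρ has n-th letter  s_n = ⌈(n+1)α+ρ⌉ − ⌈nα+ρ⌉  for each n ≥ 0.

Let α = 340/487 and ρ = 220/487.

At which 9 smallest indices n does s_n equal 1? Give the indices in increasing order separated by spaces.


0 2 3 5 6 7 9 10 12

n=0: ⌈560/487⌉−⌈220/487⌉ = 2−1 = 1  ← one
n=1: ⌈900/487⌉−⌈560/487⌉ = 2−2 = 0
n=2: ⌈1240/487⌉−⌈900/487⌉ = 3−2 = 1  ← one
n=3: ⌈1580/487⌉−⌈1240/487⌉ = 4−3 = 1  ← one
n=4: ⌈1920/487⌉−⌈1580/487⌉ = 4−4 = 0
n=5: ⌈2260/487⌉−⌈1920/487⌉ = 5−4 = 1  ← one
n=6: ⌈2600/487⌉−⌈2260/487⌉ = 6−5 = 1  ← one
n=7: ⌈2940/487⌉−⌈2600/487⌉ = 7−6 = 1  ← one
n=8: ⌈3280/487⌉−⌈2940/487⌉ = 7−7 = 0
n=9: ⌈3620/487⌉−⌈3280/487⌉ = 8−7 = 1  ← one
n=10: ⌈3960/487⌉−⌈3620/487⌉ = 9−8 = 1  ← one
n=11: ⌈4300/487⌉−⌈3960/487⌉ = 9−9 = 0
n=12: ⌈4640/487⌉−⌈4300/487⌉ = 10−9 = 1  ← one
positions of the first 9 ones: 0 2 3 5 6 7 9 10 12


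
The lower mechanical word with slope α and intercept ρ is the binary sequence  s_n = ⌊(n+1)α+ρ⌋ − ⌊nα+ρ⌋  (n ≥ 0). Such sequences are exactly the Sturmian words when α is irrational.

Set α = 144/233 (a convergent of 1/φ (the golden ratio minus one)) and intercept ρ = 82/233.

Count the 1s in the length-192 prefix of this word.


119

#1s = Σ_{n=0}^{191} s_n = Σ_{n=0}^{191} (⌊(n+1)α+ρ⌋ − ⌊nα+ρ⌋)
the sum telescopes: every ⌊nα+ρ⌋ with 0 < n < 192 appears once with + and once with −, leaving ⌊192α+ρ⌋ − ⌊0·α+ρ⌋
192α + ρ = (192·144 + 82) / 233 = 27730/233
ρ = 82/233
⌊27730/233⌋ = 119,  ⌊82/233⌋ = 0
#1s = 119 − 0 = 119


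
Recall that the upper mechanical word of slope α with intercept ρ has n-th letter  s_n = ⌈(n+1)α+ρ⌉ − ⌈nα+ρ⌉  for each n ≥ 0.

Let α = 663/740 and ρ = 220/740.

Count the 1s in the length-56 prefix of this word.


#1s = Σ_{n=0}^{55} s_n = Σ_{n=0}^{55} (⌈(n+1)α+ρ⌉ − ⌈nα+ρ⌉)
the sum telescopes: every ⌈nα+ρ⌉ with 0 < n < 56 appears once with + and once with −, leaving ⌈56α+ρ⌉ − ⌈0·α+ρ⌉
56α + ρ = (56·663 + 220) / 740 = 37348/740
ρ = 220/740
⌈37348/740⌉ = 51,  ⌈220/740⌉ = 1
#1s = 51 − 1 = 50

50


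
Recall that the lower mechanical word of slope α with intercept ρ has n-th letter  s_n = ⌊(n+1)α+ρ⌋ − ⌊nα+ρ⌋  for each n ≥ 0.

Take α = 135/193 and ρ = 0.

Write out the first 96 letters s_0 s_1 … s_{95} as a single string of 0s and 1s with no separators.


011011011011101101101110110110111011011011101101101110110110111011011011101101101110110110111011

n=0: ⌊(1·135)/193⌋ − ⌊(0·135)/193⌋ = ⌊135/193⌋ − ⌊0/193⌋ = 0 − 0 = 0
n=1: ⌊(2·135)/193⌋ − ⌊(1·135)/193⌋ = ⌊270/193⌋ − ⌊135/193⌋ = 1 − 0 = 1
n=2: ⌊(3·135)/193⌋ − ⌊(2·135)/193⌋ = ⌊405/193⌋ − ⌊270/193⌋ = 2 − 1 = 1
n=3: ⌊(4·135)/193⌋ − ⌊(3·135)/193⌋ = ⌊540/193⌋ − ⌊405/193⌋ = 2 − 2 = 0
n=4: ⌊(5·135)/193⌋ − ⌊(4·135)/193⌋ = ⌊675/193⌋ − ⌊540/193⌋ = 3 − 2 = 1
n=5: ⌊(6·135)/193⌋ − ⌊(5·135)/193⌋ = ⌊810/193⌋ − ⌊675/193⌋ = 4 − 3 = 1
n=6: ⌊(7·135)/193⌋ − ⌊(6·135)/193⌋ = ⌊945/193⌋ − ⌊810/193⌋ = 4 − 4 = 0
n=7: ⌊(8·135)/193⌋ − ⌊(7·135)/193⌋ = ⌊1080/193⌋ − ⌊945/193⌋ = 5 − 4 = 1
n=8: ⌊(9·135)/193⌋ − ⌊(8·135)/193⌋ = ⌊1215/193⌋ − ⌊1080/193⌋ = 6 − 5 = 1
n=9: ⌊(10·135)/193⌋ − ⌊(9·135)/193⌋ = ⌊1350/193⌋ − ⌊1215/193⌋ = 6 − 6 = 0
n=10: ⌊(11·135)/193⌋ − ⌊(10·135)/193⌋ = ⌊1485/193⌋ − ⌊1350/193⌋ = 7 − 6 = 1
n=11: ⌊(12·135)/193⌋ − ⌊(11·135)/193⌋ = ⌊1620/193⌋ − ⌊1485/193⌋ = 8 − 7 = 1
n=12: ⌊(13·135)/193⌋ − ⌊(12·135)/193⌋ = ⌊1755/193⌋ − ⌊1620/193⌋ = 9 − 8 = 1
n=13: ⌊(14·135)/193⌋ − ⌊(13·135)/193⌋ = ⌊1890/193⌋ − ⌊1755/193⌋ = 9 − 9 = 0
n=14: ⌊(15·135)/193⌋ − ⌊(14·135)/193⌋ = ⌊2025/193⌋ − ⌊1890/193⌋ = 10 − 9 = 1
n=15: ⌊(16·135)/193⌋ − ⌊(15·135)/193⌋ = ⌊2160/193⌋ − ⌊2025/193⌋ = 11 − 10 = 1
n=16: ⌊(17·135)/193⌋ − ⌊(16·135)/193⌋ = ⌊2295/193⌋ − ⌊2160/193⌋ = 11 − 11 = 0
n=17: ⌊(18·135)/193⌋ − ⌊(17·135)/193⌋ = ⌊2430/193⌋ − ⌊2295/193⌋ = 12 − 11 = 1
n=18: ⌊(19·135)/193⌋ − ⌊(18·135)/193⌋ = ⌊2565/193⌋ − ⌊2430/193⌋ = 13 − 12 = 1
n=19: ⌊(20·135)/193⌋ − ⌊(19·135)/193⌋ = ⌊2700/193⌋ − ⌊2565/193⌋ = 13 − 13 = 0
n=20: ⌊(21·135)/193⌋ − ⌊(20·135)/193⌋ = ⌊2835/193⌋ − ⌊2700/193⌋ = 14 − 13 = 1
n=21: ⌊(22·135)/193⌋ − ⌊(21·135)/193⌋ = ⌊2970/193⌋ − ⌊2835/193⌋ = 15 − 14 = 1
n=22: ⌊(23·135)/193⌋ − ⌊(22·135)/193⌋ = ⌊3105/193⌋ − ⌊2970/193⌋ = 16 − 15 = 1
n=23: ⌊(24·135)/193⌋ − ⌊(23·135)/193⌋ = ⌊3240/193⌋ − ⌊3105/193⌋ = 16 − 16 = 0
n=24: ⌊(25·135)/193⌋ − ⌊(24·135)/193⌋ = ⌊3375/193⌋ − ⌊3240/193⌋ = 17 − 16 = 1
n=25: ⌊(26·135)/193⌋ − ⌊(25·135)/193⌋ = ⌊3510/193⌋ − ⌊3375/193⌋ = 18 − 17 = 1
n=26: ⌊(27·135)/193⌋ − ⌊(26·135)/193⌋ = ⌊3645/193⌋ − ⌊3510/193⌋ = 18 − 18 = 0
n=27: ⌊(28·135)/193⌋ − ⌊(27·135)/193⌋ = ⌊3780/193⌋ − ⌊3645/193⌋ = 19 − 18 = 1
n=28: ⌊(29·135)/193⌋ − ⌊(28·135)/193⌋ = ⌊3915/193⌋ − ⌊3780/193⌋ = 20 − 19 = 1
n=29: ⌊(30·135)/193⌋ − ⌊(29·135)/193⌋ = ⌊4050/193⌋ − ⌊3915/193⌋ = 20 − 20 = 0
n=30: ⌊(31·135)/193⌋ − ⌊(30·135)/193⌋ = ⌊4185/193⌋ − ⌊4050/193⌋ = 21 − 20 = 1
n=31: ⌊(32·135)/193⌋ − ⌊(31·135)/193⌋ = ⌊4320/193⌋ − ⌊4185/193⌋ = 22 − 21 = 1
n=32: ⌊(33·135)/193⌋ − ⌊(32·135)/193⌋ = ⌊4455/193⌋ − ⌊4320/193⌋ = 23 − 22 = 1
n=33: ⌊(34·135)/193⌋ − ⌊(33·135)/193⌋ = ⌊4590/193⌋ − ⌊4455/193⌋ = 23 − 23 = 0
n=34: ⌊(35·135)/193⌋ − ⌊(34·135)/193⌋ = ⌊4725/193⌋ − ⌊4590/193⌋ = 24 − 23 = 1
n=35: ⌊(36·135)/193⌋ − ⌊(35·135)/193⌋ = ⌊4860/193⌋ − ⌊4725/193⌋ = 25 − 24 = 1
n=36: ⌊(37·135)/193⌋ − ⌊(36·135)/193⌋ = ⌊4995/193⌋ − ⌊4860/193⌋ = 25 − 25 = 0
n=37: ⌊(38·135)/193⌋ − ⌊(37·135)/193⌋ = ⌊5130/193⌋ − ⌊4995/193⌋ = 26 − 25 = 1
n=38: ⌊(39·135)/193⌋ − ⌊(38·135)/193⌋ = ⌊5265/193⌋ − ⌊5130/193⌋ = 27 − 26 = 1
n=39: ⌊(40·135)/193⌋ − ⌊(39·135)/193⌋ = ⌊5400/193⌋ − ⌊5265/193⌋ = 27 − 27 = 0
n=40: ⌊(41·135)/193⌋ − ⌊(40·135)/193⌋ = ⌊5535/193⌋ − ⌊5400/193⌋ = 28 − 27 = 1
n=41: ⌊(42·135)/193⌋ − ⌊(41·135)/193⌋ = ⌊5670/193⌋ − ⌊5535/193⌋ = 29 − 28 = 1
n=42: ⌊(43·135)/193⌋ − ⌊(42·135)/193⌋ = ⌊5805/193⌋ − ⌊5670/193⌋ = 30 − 29 = 1
n=43: ⌊(44·135)/193⌋ − ⌊(43·135)/193⌋ = ⌊5940/193⌋ − ⌊5805/193⌋ = 30 − 30 = 0
n=44: ⌊(45·135)/193⌋ − ⌊(44·135)/193⌋ = ⌊6075/193⌋ − ⌊5940/193⌋ = 31 − 30 = 1
n=45: ⌊(46·135)/193⌋ − ⌊(45·135)/193⌋ = ⌊6210/193⌋ − ⌊6075/193⌋ = 32 − 31 = 1
n=46: ⌊(47·135)/193⌋ − ⌊(46·135)/193⌋ = ⌊6345/193⌋ − ⌊6210/193⌋ = 32 − 32 = 0
n=47: ⌊(48·135)/193⌋ − ⌊(47·135)/193⌋ = ⌊6480/193⌋ − ⌊6345/193⌋ = 33 − 32 = 1
n=48: ⌊(49·135)/193⌋ − ⌊(48·135)/193⌋ = ⌊6615/193⌋ − ⌊6480/193⌋ = 34 − 33 = 1
n=49: ⌊(50·135)/193⌋ − ⌊(49·135)/193⌋ = ⌊6750/193⌋ − ⌊6615/193⌋ = 34 − 34 = 0
n=50: ⌊(51·135)/193⌋ − ⌊(50·135)/193⌋ = ⌊6885/193⌋ − ⌊6750/193⌋ = 35 − 34 = 1
n=51: ⌊(52·135)/193⌋ − ⌊(51·135)/193⌋ = ⌊7020/193⌋ − ⌊6885/193⌋ = 36 − 35 = 1
n=52: ⌊(53·135)/193⌋ − ⌊(52·135)/193⌋ = ⌊7155/193⌋ − ⌊7020/193⌋ = 37 − 36 = 1
n=53: ⌊(54·135)/193⌋ − ⌊(53·135)/193⌋ = ⌊7290/193⌋ − ⌊7155/193⌋ = 37 − 37 = 0
n=54: ⌊(55·135)/193⌋ − ⌊(54·135)/193⌋ = ⌊7425/193⌋ − ⌊7290/193⌋ = 38 − 37 = 1
n=55: ⌊(56·135)/193⌋ − ⌊(55·135)/193⌋ = ⌊7560/193⌋ − ⌊7425/193⌋ = 39 − 38 = 1
n=56: ⌊(57·135)/193⌋ − ⌊(56·135)/193⌋ = ⌊7695/193⌋ − ⌊7560/193⌋ = 39 − 39 = 0
n=57: ⌊(58·135)/193⌋ − ⌊(57·135)/193⌋ = ⌊7830/193⌋ − ⌊7695/193⌋ = 40 − 39 = 1
n=58: ⌊(59·135)/193⌋ − ⌊(58·135)/193⌋ = ⌊7965/193⌋ − ⌊7830/193⌋ = 41 − 40 = 1
n=59: ⌊(60·135)/193⌋ − ⌊(59·135)/193⌋ = ⌊8100/193⌋ − ⌊7965/193⌋ = 41 − 41 = 0
n=60: ⌊(61·135)/193⌋ − ⌊(60·135)/193⌋ = ⌊8235/193⌋ − ⌊8100/193⌋ = 42 − 41 = 1
n=61: ⌊(62·135)/193⌋ − ⌊(61·135)/193⌋ = ⌊8370/193⌋ − ⌊8235/193⌋ = 43 − 42 = 1
n=62: ⌊(63·135)/193⌋ − ⌊(62·135)/193⌋ = ⌊8505/193⌋ − ⌊8370/193⌋ = 44 − 43 = 1
n=63: ⌊(64·135)/193⌋ − ⌊(63·135)/193⌋ = ⌊8640/193⌋ − ⌊8505/193⌋ = 44 − 44 = 0
n=64: ⌊(65·135)/193⌋ − ⌊(64·135)/193⌋ = ⌊8775/193⌋ − ⌊8640/193⌋ = 45 − 44 = 1
n=65: ⌊(66·135)/193⌋ − ⌊(65·135)/193⌋ = ⌊8910/193⌋ − ⌊8775/193⌋ = 46 − 45 = 1
n=66: ⌊(67·135)/193⌋ − ⌊(66·135)/193⌋ = ⌊9045/193⌋ − ⌊8910/193⌋ = 46 − 46 = 0
n=67: ⌊(68·135)/193⌋ − ⌊(67·135)/193⌋ = ⌊9180/193⌋ − ⌊9045/193⌋ = 47 − 46 = 1
n=68: ⌊(69·135)/193⌋ − ⌊(68·135)/193⌋ = ⌊9315/193⌋ − ⌊9180/193⌋ = 48 − 47 = 1
n=69: ⌊(70·135)/193⌋ − ⌊(69·135)/193⌋ = ⌊9450/193⌋ − ⌊9315/193⌋ = 48 − 48 = 0
n=70: ⌊(71·135)/193⌋ − ⌊(70·135)/193⌋ = ⌊9585/193⌋ − ⌊9450/193⌋ = 49 − 48 = 1
n=71: ⌊(72·135)/193⌋ − ⌊(71·135)/193⌋ = ⌊9720/193⌋ − ⌊9585/193⌋ = 50 − 49 = 1
n=72: ⌊(73·135)/193⌋ − ⌊(72·135)/193⌋ = ⌊9855/193⌋ − ⌊9720/193⌋ = 51 − 50 = 1
n=73: ⌊(74·135)/193⌋ − ⌊(73·135)/193⌋ = ⌊9990/193⌋ − ⌊9855/193⌋ = 51 − 51 = 0
n=74: ⌊(75·135)/193⌋ − ⌊(74·135)/193⌋ = ⌊10125/193⌋ − ⌊9990/193⌋ = 52 − 51 = 1
n=75: ⌊(76·135)/193⌋ − ⌊(75·135)/193⌋ = ⌊10260/193⌋ − ⌊10125/193⌋ = 53 − 52 = 1
n=76: ⌊(77·135)/193⌋ − ⌊(76·135)/193⌋ = ⌊10395/193⌋ − ⌊10260/193⌋ = 53 − 53 = 0
n=77: ⌊(78·135)/193⌋ − ⌊(77·135)/193⌋ = ⌊10530/193⌋ − ⌊10395/193⌋ = 54 − 53 = 1
n=78: ⌊(79·135)/193⌋ − ⌊(78·135)/193⌋ = ⌊10665/193⌋ − ⌊10530/193⌋ = 55 − 54 = 1
n=79: ⌊(80·135)/193⌋ − ⌊(79·135)/193⌋ = ⌊10800/193⌋ − ⌊10665/193⌋ = 55 − 55 = 0
n=80: ⌊(81·135)/193⌋ − ⌊(80·135)/193⌋ = ⌊10935/193⌋ − ⌊10800/193⌋ = 56 − 55 = 1
n=81: ⌊(82·135)/193⌋ − ⌊(81·135)/193⌋ = ⌊11070/193⌋ − ⌊10935/193⌋ = 57 − 56 = 1
n=82: ⌊(83·135)/193⌋ − ⌊(82·135)/193⌋ = ⌊11205/193⌋ − ⌊11070/193⌋ = 58 − 57 = 1
n=83: ⌊(84·135)/193⌋ − ⌊(83·135)/193⌋ = ⌊11340/193⌋ − ⌊11205/193⌋ = 58 − 58 = 0
n=84: ⌊(85·135)/193⌋ − ⌊(84·135)/193⌋ = ⌊11475/193⌋ − ⌊11340/193⌋ = 59 − 58 = 1
n=85: ⌊(86·135)/193⌋ − ⌊(85·135)/193⌋ = ⌊11610/193⌋ − ⌊11475/193⌋ = 60 − 59 = 1
n=86: ⌊(87·135)/193⌋ − ⌊(86·135)/193⌋ = ⌊11745/193⌋ − ⌊11610/193⌋ = 60 − 60 = 0
n=87: ⌊(88·135)/193⌋ − ⌊(87·135)/193⌋ = ⌊11880/193⌋ − ⌊11745/193⌋ = 61 − 60 = 1
n=88: ⌊(89·135)/193⌋ − ⌊(88·135)/193⌋ = ⌊12015/193⌋ − ⌊11880/193⌋ = 62 − 61 = 1
n=89: ⌊(90·135)/193⌋ − ⌊(89·135)/193⌋ = ⌊12150/193⌋ − ⌊12015/193⌋ = 62 − 62 = 0
n=90: ⌊(91·135)/193⌋ − ⌊(90·135)/193⌋ = ⌊12285/193⌋ − ⌊12150/193⌋ = 63 − 62 = 1
n=91: ⌊(92·135)/193⌋ − ⌊(91·135)/193⌋ = ⌊12420/193⌋ − ⌊12285/193⌋ = 64 − 63 = 1
n=92: ⌊(93·135)/193⌋ − ⌊(92·135)/193⌋ = ⌊12555/193⌋ − ⌊12420/193⌋ = 65 − 64 = 1
n=93: ⌊(94·135)/193⌋ − ⌊(93·135)/193⌋ = ⌊12690/193⌋ − ⌊12555/193⌋ = 65 − 65 = 0
n=94: ⌊(95·135)/193⌋ − ⌊(94·135)/193⌋ = ⌊12825/193⌋ − ⌊12690/193⌋ = 66 − 65 = 1
n=95: ⌊(96·135)/193⌋ − ⌊(95·135)/193⌋ = ⌊12960/193⌋ − ⌊12825/193⌋ = 67 − 66 = 1


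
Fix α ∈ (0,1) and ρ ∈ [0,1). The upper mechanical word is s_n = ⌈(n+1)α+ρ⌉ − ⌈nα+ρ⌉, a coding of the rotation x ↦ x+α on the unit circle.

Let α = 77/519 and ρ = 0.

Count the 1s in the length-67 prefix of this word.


10

#1s = Σ_{n=0}^{66} s_n = Σ_{n=0}^{66} (⌈(n+1)α+ρ⌉ − ⌈nα+ρ⌉)
the sum telescopes: every ⌈nα+ρ⌉ with 0 < n < 67 appears once with + and once with −, leaving ⌈67α+ρ⌉ − ⌈0·α+ρ⌉
67α + ρ = (67·77) / 519 = 5159/519
ρ = 0/519
⌈5159/519⌉ = 10,  ⌈0/519⌉ = 0
#1s = 10 − 0 = 10


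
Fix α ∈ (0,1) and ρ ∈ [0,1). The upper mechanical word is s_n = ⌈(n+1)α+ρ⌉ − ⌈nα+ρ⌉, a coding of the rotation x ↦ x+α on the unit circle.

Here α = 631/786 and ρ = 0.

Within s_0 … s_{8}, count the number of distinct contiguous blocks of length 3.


4

t_n = ⌈(n·631)/786⌉ for n = 0 … 9:
  n=0…9: ⌈0/786⌉=0 ⌈631/786⌉=1 ⌈1262/786⌉=2 ⌈1893/786⌉=3 ⌈2524/786⌉=4 ⌈3155/786⌉=5 ⌈3786/786⌉=5 ⌈4417/786⌉=6 ⌈5048/786⌉=7 ⌈5679/786⌉=8
s_n = t_(n+1) − t_n for n = 0 … 8 gives
prefix = 111110111
slide a length-3 window over [0..2] … [6..8] (7 windows); first occurrence of each distinct factor:
  [  0..  2] 111
  [  3..  5] 110
  [  4..  6] 101
  [  5..  7] 011
  (the other 3 windows repeat one of these)
distinct factors: {011, 101, 110, 111}
count = 4  (Sturmian bound for length 3 is 4)


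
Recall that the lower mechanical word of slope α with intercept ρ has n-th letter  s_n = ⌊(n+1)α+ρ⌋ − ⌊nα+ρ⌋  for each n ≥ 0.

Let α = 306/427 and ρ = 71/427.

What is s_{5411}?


(n+1)α + ρ = (5412·306 + 71) / 427 = 1656143/427
nα + ρ     = (5411·306 + 71) / 427 = 1655837/427
⌊1656143/427⌋ = 3878,  ⌊1655837/427⌋ = 3877
s_{5411} = 3878 − 3877 = 1

1


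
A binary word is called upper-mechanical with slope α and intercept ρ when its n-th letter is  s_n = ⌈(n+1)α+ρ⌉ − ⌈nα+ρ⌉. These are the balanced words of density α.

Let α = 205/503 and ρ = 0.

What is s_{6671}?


1

(n+1)α + ρ = (6672·205) / 503 = 1367760/503
nα + ρ     = (6671·205) / 503 = 1367555/503
⌈1367760/503⌉ = 2720,  ⌈1367555/503⌉ = 2719
s_{6671} = 2720 − 2719 = 1


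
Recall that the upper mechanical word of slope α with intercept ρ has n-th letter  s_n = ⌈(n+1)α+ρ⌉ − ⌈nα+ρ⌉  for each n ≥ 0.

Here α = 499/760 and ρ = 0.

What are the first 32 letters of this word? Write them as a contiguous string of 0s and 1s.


11011011011011011011011011011011

n=0: ⌈(1·499)/760⌉ − ⌈(0·499)/760⌉ = ⌈499/760⌉ − ⌈0/760⌉ = 1 − 0 = 1
n=1: ⌈(2·499)/760⌉ − ⌈(1·499)/760⌉ = ⌈998/760⌉ − ⌈499/760⌉ = 2 − 1 = 1
n=2: ⌈(3·499)/760⌉ − ⌈(2·499)/760⌉ = ⌈1497/760⌉ − ⌈998/760⌉ = 2 − 2 = 0
n=3: ⌈(4·499)/760⌉ − ⌈(3·499)/760⌉ = ⌈1996/760⌉ − ⌈1497/760⌉ = 3 − 2 = 1
n=4: ⌈(5·499)/760⌉ − ⌈(4·499)/760⌉ = ⌈2495/760⌉ − ⌈1996/760⌉ = 4 − 3 = 1
n=5: ⌈(6·499)/760⌉ − ⌈(5·499)/760⌉ = ⌈2994/760⌉ − ⌈2495/760⌉ = 4 − 4 = 0
n=6: ⌈(7·499)/760⌉ − ⌈(6·499)/760⌉ = ⌈3493/760⌉ − ⌈2994/760⌉ = 5 − 4 = 1
n=7: ⌈(8·499)/760⌉ − ⌈(7·499)/760⌉ = ⌈3992/760⌉ − ⌈3493/760⌉ = 6 − 5 = 1
n=8: ⌈(9·499)/760⌉ − ⌈(8·499)/760⌉ = ⌈4491/760⌉ − ⌈3992/760⌉ = 6 − 6 = 0
n=9: ⌈(10·499)/760⌉ − ⌈(9·499)/760⌉ = ⌈4990/760⌉ − ⌈4491/760⌉ = 7 − 6 = 1
n=10: ⌈(11·499)/760⌉ − ⌈(10·499)/760⌉ = ⌈5489/760⌉ − ⌈4990/760⌉ = 8 − 7 = 1
n=11: ⌈(12·499)/760⌉ − ⌈(11·499)/760⌉ = ⌈5988/760⌉ − ⌈5489/760⌉ = 8 − 8 = 0
n=12: ⌈(13·499)/760⌉ − ⌈(12·499)/760⌉ = ⌈6487/760⌉ − ⌈5988/760⌉ = 9 − 8 = 1
n=13: ⌈(14·499)/760⌉ − ⌈(13·499)/760⌉ = ⌈6986/760⌉ − ⌈6487/760⌉ = 10 − 9 = 1
n=14: ⌈(15·499)/760⌉ − ⌈(14·499)/760⌉ = ⌈7485/760⌉ − ⌈6986/760⌉ = 10 − 10 = 0
n=15: ⌈(16·499)/760⌉ − ⌈(15·499)/760⌉ = ⌈7984/760⌉ − ⌈7485/760⌉ = 11 − 10 = 1
n=16: ⌈(17·499)/760⌉ − ⌈(16·499)/760⌉ = ⌈8483/760⌉ − ⌈7984/760⌉ = 12 − 11 = 1
n=17: ⌈(18·499)/760⌉ − ⌈(17·499)/760⌉ = ⌈8982/760⌉ − ⌈8483/760⌉ = 12 − 12 = 0
n=18: ⌈(19·499)/760⌉ − ⌈(18·499)/760⌉ = ⌈9481/760⌉ − ⌈8982/760⌉ = 13 − 12 = 1
n=19: ⌈(20·499)/760⌉ − ⌈(19·499)/760⌉ = ⌈9980/760⌉ − ⌈9481/760⌉ = 14 − 13 = 1
n=20: ⌈(21·499)/760⌉ − ⌈(20·499)/760⌉ = ⌈10479/760⌉ − ⌈9980/760⌉ = 14 − 14 = 0
n=21: ⌈(22·499)/760⌉ − ⌈(21·499)/760⌉ = ⌈10978/760⌉ − ⌈10479/760⌉ = 15 − 14 = 1
n=22: ⌈(23·499)/760⌉ − ⌈(22·499)/760⌉ = ⌈11477/760⌉ − ⌈10978/760⌉ = 16 − 15 = 1
n=23: ⌈(24·499)/760⌉ − ⌈(23·499)/760⌉ = ⌈11976/760⌉ − ⌈11477/760⌉ = 16 − 16 = 0
n=24: ⌈(25·499)/760⌉ − ⌈(24·499)/760⌉ = ⌈12475/760⌉ − ⌈11976/760⌉ = 17 − 16 = 1
n=25: ⌈(26·499)/760⌉ − ⌈(25·499)/760⌉ = ⌈12974/760⌉ − ⌈12475/760⌉ = 18 − 17 = 1
n=26: ⌈(27·499)/760⌉ − ⌈(26·499)/760⌉ = ⌈13473/760⌉ − ⌈12974/760⌉ = 18 − 18 = 0
n=27: ⌈(28·499)/760⌉ − ⌈(27·499)/760⌉ = ⌈13972/760⌉ − ⌈13473/760⌉ = 19 − 18 = 1
n=28: ⌈(29·499)/760⌉ − ⌈(28·499)/760⌉ = ⌈14471/760⌉ − ⌈13972/760⌉ = 20 − 19 = 1
n=29: ⌈(30·499)/760⌉ − ⌈(29·499)/760⌉ = ⌈14970/760⌉ − ⌈14471/760⌉ = 20 − 20 = 0
n=30: ⌈(31·499)/760⌉ − ⌈(30·499)/760⌉ = ⌈15469/760⌉ − ⌈14970/760⌉ = 21 − 20 = 1
n=31: ⌈(32·499)/760⌉ − ⌈(31·499)/760⌉ = ⌈15968/760⌉ − ⌈15469/760⌉ = 22 − 21 = 1
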